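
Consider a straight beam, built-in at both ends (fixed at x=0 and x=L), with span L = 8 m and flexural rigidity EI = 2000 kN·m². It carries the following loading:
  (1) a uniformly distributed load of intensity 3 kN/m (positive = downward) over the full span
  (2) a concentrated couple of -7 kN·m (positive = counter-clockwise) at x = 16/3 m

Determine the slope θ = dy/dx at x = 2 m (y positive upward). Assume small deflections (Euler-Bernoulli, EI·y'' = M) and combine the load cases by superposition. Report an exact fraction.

θ(2) = -29/6000 rad

Load 1 — uniform load w=3 kN/m over full span:
  θ_1 = -wx(L-x)(L-2x)/(12EI) = -3·2·(8-2)·(8-2·2)/(12·2000) = -3/500 rad
Load 2 — applied couple M₀=-7 kN·m at a=16/3 m (b=L-a=8/3):
  θ_2 = (R_Ax²/2 - M_Ax)/EI  [x≤a] with R_A=-7/6, M_A=-7/3 = ((-7/6)·2²/2 - (-7/3)·2)/2000 = 7/6000 rad
Superposition: θ = Σ θ_i = -29/6000 rad ≈ -0.004833 rad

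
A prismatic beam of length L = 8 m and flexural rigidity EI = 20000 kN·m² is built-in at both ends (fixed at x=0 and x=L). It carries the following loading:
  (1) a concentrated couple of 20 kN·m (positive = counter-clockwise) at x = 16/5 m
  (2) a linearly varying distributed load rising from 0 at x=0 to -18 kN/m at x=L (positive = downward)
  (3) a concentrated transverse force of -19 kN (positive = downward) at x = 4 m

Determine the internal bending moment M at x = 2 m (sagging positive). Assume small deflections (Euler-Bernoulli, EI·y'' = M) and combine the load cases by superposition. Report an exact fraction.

Load 1 — applied couple M₀=20 kN·m at a=16/5 m (b=L-a=24/5):
  M_1 = R_Ax - M_A  [x≤a] with R_A=18/5, M_A=12/5 = (18/5)·2 - (12/5) = 24/5 kN·m
Load 2 — triangular load w₀=-18 kN/m (0→w₀ over full span):
  M_2 = 3w₀Lx/20 - w₀L²/30 - w₀x³/(6L) = 3·(-18)·8·2/20 - (-18)·8²/30 - (-18)·2³/(6·8) = -9/5 kN·m
Load 3 — point force P=-19 kN at a=4 m (b=L-a=4):
  M_3 = Pb²(3a+b)x/L³ - Pab²/L²  [x≤a] = (-19)·4²·(3·4+4)·2/8³ - (-19)·4·4²/8² = 0 kN·m
Superposition: M = Σ M_i = 3 kN·m ≈ 3.000000 kN·m

M(2) = 3 kN·m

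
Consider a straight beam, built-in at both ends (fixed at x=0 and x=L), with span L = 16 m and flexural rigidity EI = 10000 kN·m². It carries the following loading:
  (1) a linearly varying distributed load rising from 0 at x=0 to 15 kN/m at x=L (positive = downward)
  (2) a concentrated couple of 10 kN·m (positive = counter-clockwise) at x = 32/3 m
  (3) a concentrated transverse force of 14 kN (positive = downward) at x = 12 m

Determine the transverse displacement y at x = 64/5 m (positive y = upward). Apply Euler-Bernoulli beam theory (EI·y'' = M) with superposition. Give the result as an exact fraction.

Load 1 — triangular load w₀=15 kN/m (0→w₀ over full span):
  y_1 = -w₀x²(L-x)²(x+2L)/(120LEI) = -15·(64/5)²·(16-(64/5))²·((64/5)+2·16)/(120·16·10000) = -114688/1953125 m
Load 2 — applied couple M₀=10 kN·m at a=32/3 m (b=L-a=16/3):
  y_2 = (R_Ax³/6 - M_Ax²/2 - M₀(x-a)²/2)/EI  [x>a] with R_A=5/6, M_A=10/3 = ((5/6)·(64/5)³/6 - (10/3)·(64/5)²/2 - 10·((64/5)-(32/3))²/2)/10000 = -64/140625 m
Load 3 — point force P=14 kN at a=12 m (b=L-a=4):
  y_3 = -Pa²(L-x)²(3bL-(3b+a)(L-x))/(6L³EI)  [x>a] = -14·12²·(16-(64/5))²·(3·4·16-(3·4+12)·(16-(64/5)))/(6·16³·10000) = -756/78125 m
Superposition: y = Σ y_i = -1210292/17578125 m ≈ -0.068852 m

y(64/5) = -1210292/17578125 m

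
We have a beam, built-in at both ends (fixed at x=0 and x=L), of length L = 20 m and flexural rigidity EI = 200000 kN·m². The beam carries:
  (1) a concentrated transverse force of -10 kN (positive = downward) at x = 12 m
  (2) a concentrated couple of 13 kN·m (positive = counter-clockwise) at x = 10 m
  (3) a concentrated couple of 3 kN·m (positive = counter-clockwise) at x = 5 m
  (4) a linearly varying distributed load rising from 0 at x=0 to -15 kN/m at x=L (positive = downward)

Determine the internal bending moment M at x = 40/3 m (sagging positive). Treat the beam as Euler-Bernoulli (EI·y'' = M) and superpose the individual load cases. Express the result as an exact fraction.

Load 1 — point force P=-10 kN at a=12 m (b=L-a=8):
  M_1 = Pa²(a+3b)(L-x)/L³ - Pa²b/L²  [x>a] = (-10)·12²·(12+3·8)·(20-(40/3))/20³ - (-10)·12²·8/20² = -72/5 kN·m
Load 2 — applied couple M₀=13 kN·m at a=10 m (b=L-a=10):
  M_2 = R_Ax - M_A - M₀  [x>a] with R_A=39/40, M_A=13/4 = (39/40)·(40/3) - (13/4) - 13 = -13/4 kN·m
Load 3 — applied couple M₀=3 kN·m at a=5 m (b=L-a=15):
  M_3 = R_Ax - M_A - M₀  [x>a] with R_A=27/160, M_A=-9/16 = (27/160)·(40/3) - (-9/16) - 3 = -3/16 kN·m
Load 4 — triangular load w₀=-15 kN/m (0→w₀ over full span):
  M_4 = 3w₀Lx/20 - w₀L²/30 - w₀x³/(6L) = 3·(-15)·20·(40/3)/20 - (-15)·20²/30 - (-15)·(40/3)³/(6·20) = -2800/27 kN·m
Superposition: M = Σ M_i = -262529/2160 kN·m ≈ -121.541204 kN·m

M(40/3) = -262529/2160 kN·m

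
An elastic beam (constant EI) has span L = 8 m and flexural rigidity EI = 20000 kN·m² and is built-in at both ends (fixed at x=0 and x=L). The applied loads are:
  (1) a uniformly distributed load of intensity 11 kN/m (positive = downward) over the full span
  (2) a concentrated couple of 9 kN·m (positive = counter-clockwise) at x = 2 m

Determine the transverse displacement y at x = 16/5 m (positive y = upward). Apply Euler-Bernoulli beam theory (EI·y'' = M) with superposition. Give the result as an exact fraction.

y(16/5) = -30957/6250000 m

Load 1 — uniform load w=11 kN/m over full span:
  y_1 = -wx²(L-x)²/(24EI) = -11·(16/5)²·(8-(16/5))²/(24·20000) = -2112/390625 m
Load 2 — applied couple M₀=9 kN·m at a=2 m (b=L-a=6):
  y_2 = (R_Ax³/6 - M_Ax²/2 - M₀(x-a)²/2)/EI  [x>a] with R_A=81/64, M_A=-27/16 = ((81/64)·(16/5)³/6 - (-27/16)·(16/5)²/2 - 9·((16/5)-2)²/2)/20000 = 567/1250000 m
Superposition: y = Σ y_i = -30957/6250000 m ≈ -0.004953 m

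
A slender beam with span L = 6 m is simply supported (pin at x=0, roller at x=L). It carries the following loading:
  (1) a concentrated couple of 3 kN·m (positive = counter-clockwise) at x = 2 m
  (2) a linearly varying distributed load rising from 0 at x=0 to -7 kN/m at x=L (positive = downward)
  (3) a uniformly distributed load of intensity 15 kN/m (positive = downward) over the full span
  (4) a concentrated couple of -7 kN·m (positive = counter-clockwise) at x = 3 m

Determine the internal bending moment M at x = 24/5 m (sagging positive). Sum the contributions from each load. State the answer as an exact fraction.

Load 1 — applied couple M₀=3 kN·m at a=2 m (b=L-a=4):
  M_1 = M₀x/L - M₀  [x>a] = 3·(24/5)/6 - 3 = -3/5 kN·m
Load 2 — triangular load w₀=-7 kN/m (0→w₀ over full span):
  M_2 = w₀Lx/6 - w₀x³/(6L) = (-7)·6·(24/5)/6 - (-7)·(24/5)³/(6·6) = -1512/125 kN·m
Load 3 — uniform load w=15 kN/m over full span:
  M_3 = wx(L-x)/2 = 15·(24/5)·(6-(24/5))/2 = 216/5 kN·m
Load 4 — applied couple M₀=-7 kN·m at a=3 m (b=L-a=3):
  M_4 = M₀x/L - M₀  [x>a] = (-7)·(24/5)/6 - (-7) = 7/5 kN·m
Superposition: M = Σ M_i = 3988/125 kN·m ≈ 31.904000 kN·m

M(24/5) = 3988/125 kN·m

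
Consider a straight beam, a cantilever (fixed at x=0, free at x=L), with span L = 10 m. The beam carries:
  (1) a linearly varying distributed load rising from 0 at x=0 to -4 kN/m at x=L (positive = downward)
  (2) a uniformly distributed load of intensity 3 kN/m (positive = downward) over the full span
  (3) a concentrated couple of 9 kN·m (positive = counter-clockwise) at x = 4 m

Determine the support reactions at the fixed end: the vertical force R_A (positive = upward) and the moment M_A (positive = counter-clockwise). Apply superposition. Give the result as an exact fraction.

R_A = 10 kN, M_A = 23/3 kN·m

Load 1 — triangular load w₀=-4 kN/m (0→w₀ over full span):
  R_A = w₀L/2 = (-4)·10/2 = -20 kN
  M_A = w₀L²/3 = (-4)·10²/3 = -400/3 kN·m
Load 2 — uniform load w=3 kN/m over full span:
  R_A = wL = 3·10 = 30 kN
  M_A = wL²/2 = 3·10²/2 = 150 kN·m
Load 3 — applied couple M₀=9 kN·m at a=4 m (b=L-a=6):
  R_A = 0 kN
  M_A = -M₀ = -9 kN·m
Superposition: R_A = 10 kN, M_A = 23/3 kN·m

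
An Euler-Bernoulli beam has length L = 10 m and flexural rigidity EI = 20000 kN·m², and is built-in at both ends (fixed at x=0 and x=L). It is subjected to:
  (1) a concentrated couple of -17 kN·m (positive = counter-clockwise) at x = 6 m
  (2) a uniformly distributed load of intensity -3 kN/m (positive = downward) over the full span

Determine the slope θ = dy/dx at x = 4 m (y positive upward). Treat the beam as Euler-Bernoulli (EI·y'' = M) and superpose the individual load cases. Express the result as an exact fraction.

Load 1 — applied couple M₀=-17 kN·m at a=6 m (b=L-a=4):
  θ_1 = (R_Ax²/2 - M_Ax)/EI  [x≤a] with R_A=-306/125, M_A=-136/25 = ((-306/125)·4²/2 - (-136/25)·4)/20000 = 17/156250 rad
Load 2 — uniform load w=-3 kN/m over full span:
  θ_2 = -wx(L-x)(L-2x)/(12EI) = -(-3)·4·(10-4)·(10-2·4)/(12·20000) = 3/5000 rad
Superposition: θ = Σ θ_i = 443/625000 rad ≈ 0.000709 rad

θ(4) = 443/625000 rad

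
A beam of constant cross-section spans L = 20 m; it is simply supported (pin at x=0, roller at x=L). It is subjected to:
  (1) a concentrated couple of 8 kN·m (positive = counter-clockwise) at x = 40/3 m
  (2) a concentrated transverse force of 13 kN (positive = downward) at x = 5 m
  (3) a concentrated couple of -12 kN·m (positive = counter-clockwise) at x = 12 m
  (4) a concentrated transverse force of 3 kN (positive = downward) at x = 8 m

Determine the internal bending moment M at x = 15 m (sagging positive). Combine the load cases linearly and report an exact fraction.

M(15) = 93/4 kN·m

Load 1 — applied couple M₀=8 kN·m at a=40/3 m (b=L-a=20/3):
  M_1 = M₀x/L - M₀  [x>a] = 8·15/20 - 8 = -2 kN·m
Load 2 — point force P=13 kN at a=5 m (b=L-a=15):
  M_2 = Pa(L-x)/L  [x>a] = 13·5·(20-15)/20 = 65/4 kN·m
Load 3 — applied couple M₀=-12 kN·m at a=12 m (b=L-a=8):
  M_3 = M₀x/L - M₀  [x>a] = (-12)·15/20 - (-12) = 3 kN·m
Load 4 — point force P=3 kN at a=8 m (b=L-a=12):
  M_4 = Pa(L-x)/L  [x>a] = 3·8·(20-15)/20 = 6 kN·m
Superposition: M = Σ M_i = 93/4 kN·m ≈ 23.250000 kN·m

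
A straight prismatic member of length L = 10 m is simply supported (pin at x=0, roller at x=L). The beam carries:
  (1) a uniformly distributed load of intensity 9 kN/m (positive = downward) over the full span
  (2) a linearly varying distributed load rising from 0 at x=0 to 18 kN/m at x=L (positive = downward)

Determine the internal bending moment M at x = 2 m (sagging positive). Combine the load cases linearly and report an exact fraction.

Load 1 — uniform load w=9 kN/m over full span:
  M_1 = wx(L-x)/2 = 9·2·(10-2)/2 = 72 kN·m
Load 2 — triangular load w₀=18 kN/m (0→w₀ over full span):
  M_2 = w₀Lx/6 - w₀x³/(6L) = 18·10·2/6 - 18·2³/(6·10) = 288/5 kN·m
Superposition: M = Σ M_i = 648/5 kN·m ≈ 129.600000 kN·m

M(2) = 648/5 kN·m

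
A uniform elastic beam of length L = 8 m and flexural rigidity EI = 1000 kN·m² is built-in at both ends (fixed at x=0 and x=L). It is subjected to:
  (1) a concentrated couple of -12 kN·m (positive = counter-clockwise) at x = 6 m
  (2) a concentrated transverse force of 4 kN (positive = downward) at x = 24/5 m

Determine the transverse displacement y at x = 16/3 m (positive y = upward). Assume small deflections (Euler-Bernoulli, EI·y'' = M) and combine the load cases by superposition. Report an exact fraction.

y(16/3) = 116/46875 m

Load 1 — applied couple M₀=-12 kN·m at a=6 m (b=L-a=2):
  y_1 = (R_Ax³/6 - M_Ax²/2)/EI  [x≤a] with R_A=-27/16, M_A=-15/4 = ((-27/16)·(16/3)³/6 - (-15/4)·(16/3)²/2)/1000 = 4/375 m
Load 2 — point force P=4 kN at a=24/5 m (b=L-a=16/5):
  y_2 = -Pa²(L-x)²(3bL-(3b+a)(L-x))/(6L³EI)  [x>a] = -4·(24/5)²·(8-(16/3))²·(3·(16/5)·8-(3·(16/5)+(24/5))·(8-(16/3)))/(6·8³·1000) = -128/15625 m
Superposition: y = Σ y_i = 116/46875 m ≈ 0.002475 m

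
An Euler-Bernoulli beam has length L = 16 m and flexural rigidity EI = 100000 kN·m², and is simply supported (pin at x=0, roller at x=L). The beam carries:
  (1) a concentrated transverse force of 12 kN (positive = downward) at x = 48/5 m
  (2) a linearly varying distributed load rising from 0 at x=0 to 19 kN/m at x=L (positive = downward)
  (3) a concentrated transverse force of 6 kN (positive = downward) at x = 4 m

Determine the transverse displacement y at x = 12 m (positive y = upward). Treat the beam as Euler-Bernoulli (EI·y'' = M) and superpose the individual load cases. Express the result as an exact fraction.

y(12) = -326389/4687500 m

Load 1 — point force P=12 kN at a=48/5 m (b=L-a=32/5):
  y_1 = -Pa(L-x)(2Lx-a²-x²)/(6LEI)  [x>a] = -12·(48/5)·(16-12)·(2·16·12-(48/5)²-12²)/(6·16·100000) = -2772/390625 m
Load 2 — triangular load w₀=19 kN/m (0→w₀ over full span):
  y_2 = -w₀x(7L⁴-10L²x²+3x⁴)/(360LEI) = -19·12·(7·16⁴-10·16²·12²+3·12⁴)/(360·16·100000) = -2261/37500 m
Load 3 — point force P=6 kN at a=4 m (b=L-a=12):
  y_3 = -Pa(L-x)(2Lx-a²-x²)/(6LEI)  [x>a] = -6·4·(16-12)·(2·16·12-4²-12²)/(6·16·100000) = -7/3125 m
Superposition: y = Σ y_i = -326389/4687500 m ≈ -0.069630 m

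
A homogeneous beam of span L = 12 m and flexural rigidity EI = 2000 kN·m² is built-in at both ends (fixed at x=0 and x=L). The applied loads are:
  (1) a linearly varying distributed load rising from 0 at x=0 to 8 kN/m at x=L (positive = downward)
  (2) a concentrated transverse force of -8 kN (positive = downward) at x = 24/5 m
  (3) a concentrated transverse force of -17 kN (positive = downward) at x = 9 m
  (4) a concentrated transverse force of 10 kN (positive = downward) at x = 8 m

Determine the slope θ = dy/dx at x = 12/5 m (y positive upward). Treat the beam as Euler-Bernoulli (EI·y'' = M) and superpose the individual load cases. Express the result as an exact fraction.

Load 1 — triangular load w₀=8 kN/m (0→w₀ over full span):
  θ_1 = -w₀(2x(L-x)(L-2x)(x+2L)+x²(L-x)²)/(120LEI) = -8·(2·(12/5)·(12-(12/5))·(12-2·(12/5))·((12/5)+2·12)+(12/5)²·(12-(12/5))²)/(120·12·2000) = -2016/78125 rad
Load 2 — point force P=-8 kN at a=24/5 m (b=L-a=36/5):
  θ_2 = -Pb²x(2aL-(3a+b)x)/(2L³EI)  [x≤a] = -(-8)·(36/5)²·(12/5)·(2·(24/5)·12-(3·(24/5)+(36/5))·(12/5))/(2·12³·2000) = 3564/390625 rad
Load 3 — point force P=-17 kN at a=9 m (b=L-a=3):
  θ_3 = -Pb²x(2aL-(3a+b)x)/(2L³EI)  [x≤a] = -(-17)·3²·(12/5)·(2·9·12-(3·9+3)·(12/5))/(2·12³·2000) = 153/20000 rad
Load 4 — point force P=10 kN at a=8 m (b=L-a=4):
  θ_4 = -Pb²x(2aL-(3a+b)x)/(2L³EI)  [x≤a] = -10·4²·(12/5)·(2·8·12-(3·8+4)·(12/5))/(2·12³·2000) = -13/1875 rad
Superposition: θ = Σ θ_i = -598661/37500000 rad ≈ -0.015964 rad

θ(12/5) = -598661/37500000 rad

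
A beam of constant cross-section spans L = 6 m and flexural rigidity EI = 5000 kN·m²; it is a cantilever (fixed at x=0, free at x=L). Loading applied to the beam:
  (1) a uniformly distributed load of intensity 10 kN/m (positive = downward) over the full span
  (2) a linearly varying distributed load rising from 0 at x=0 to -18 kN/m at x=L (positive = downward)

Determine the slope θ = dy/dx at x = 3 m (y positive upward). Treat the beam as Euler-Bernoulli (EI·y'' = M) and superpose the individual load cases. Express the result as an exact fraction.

Load 1 — uniform load w=10 kN/m over full span:
  θ_1 = -wx(x²-3Lx+3L²)/(6EI) = -10·3·(3²-3·6·3+3·6²)/(6·5000) = -63/1000 rad
Load 2 — triangular load w₀=-18 kN/m (0→w₀ over full span):
  θ_2 = (w₀Lx²/4-w₀L²x/3-w₀x⁴/(24L))/EI = ((-18)·6·3²/4-(-18)·6²·3/3-(-18)·3⁴/(24·6))/5000 = 3321/40000 rad
Superposition: θ = Σ θ_i = 801/40000 rad ≈ 0.020025 rad

θ(3) = 801/40000 rad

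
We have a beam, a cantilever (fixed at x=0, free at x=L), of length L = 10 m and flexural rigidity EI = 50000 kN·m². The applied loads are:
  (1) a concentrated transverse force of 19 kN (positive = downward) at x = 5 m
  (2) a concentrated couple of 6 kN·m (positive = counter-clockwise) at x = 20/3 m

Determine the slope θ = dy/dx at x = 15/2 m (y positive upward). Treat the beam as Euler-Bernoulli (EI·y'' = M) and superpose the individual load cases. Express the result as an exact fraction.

θ(15/2) = -79/20000 rad

Load 1 — point force P=19 kN at a=5 m (b=L-a=5):
  θ_1 = -Pa²/(2EI)  [x>a] = -19·5²/(2·50000) = -19/4000 rad
Load 2 — applied couple M₀=6 kN·m at a=20/3 m (b=L-a=10/3):
  θ_2 = M₀a/EI  [x>a] = 6·(20/3)/50000 = 1/1250 rad
Superposition: θ = Σ θ_i = -79/20000 rad ≈ -0.003950 rad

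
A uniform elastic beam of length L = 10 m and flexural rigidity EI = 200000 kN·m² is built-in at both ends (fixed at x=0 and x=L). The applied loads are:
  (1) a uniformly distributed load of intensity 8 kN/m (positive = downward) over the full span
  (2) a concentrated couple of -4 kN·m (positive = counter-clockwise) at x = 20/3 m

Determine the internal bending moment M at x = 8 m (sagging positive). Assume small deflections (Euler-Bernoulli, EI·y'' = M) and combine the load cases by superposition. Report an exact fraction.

M(8) = -8/5 kN·m

Load 1 — uniform load w=8 kN/m over full span:
  M_1 = wLx/2 - wL²/12 - wx²/2 = 8·10·8/2 - 8·10²/12 - 8·8²/2 = -8/3 kN·m
Load 2 — applied couple M₀=-4 kN·m at a=20/3 m (b=L-a=10/3):
  M_2 = R_Ax - M_A - M₀  [x>a] with R_A=-8/15, M_A=-4/3 = (-8/15)·8 - (-4/3) - (-4) = 16/15 kN·m
Superposition: M = Σ M_i = -8/5 kN·m ≈ -1.600000 kN·m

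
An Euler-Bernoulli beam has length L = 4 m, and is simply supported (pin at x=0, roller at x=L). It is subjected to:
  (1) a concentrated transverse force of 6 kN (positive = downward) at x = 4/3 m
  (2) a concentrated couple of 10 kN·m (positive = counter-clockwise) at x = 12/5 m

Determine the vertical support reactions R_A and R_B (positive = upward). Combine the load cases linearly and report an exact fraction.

R_A = 13/2 kN, R_B = -1/2 kN

Load 1 — point force P=6 kN at a=4/3 m (b=L-a=8/3):
  R_A = Pb/L = 6·(8/3)/4 = 4 kN
  R_B = Pa/L = 6·(4/3)/4 = 2 kN
Load 2 — applied couple M₀=10 kN·m at a=12/5 m (b=L-a=8/5):
  R_A = M₀/L = 10/4 = 5/2 kN
  R_B = -M₀/L = -10/4 = -5/2 kN
Superposition: R_A = 13/2 kN, R_B = -1/2 kN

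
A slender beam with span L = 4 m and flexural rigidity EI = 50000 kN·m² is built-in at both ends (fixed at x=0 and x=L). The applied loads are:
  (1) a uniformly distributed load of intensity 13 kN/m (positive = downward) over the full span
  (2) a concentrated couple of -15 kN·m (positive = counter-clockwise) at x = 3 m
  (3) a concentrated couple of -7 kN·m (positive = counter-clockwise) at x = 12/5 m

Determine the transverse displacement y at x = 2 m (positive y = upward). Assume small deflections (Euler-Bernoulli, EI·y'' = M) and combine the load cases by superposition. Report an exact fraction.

y(2) = -1139/15000000 m

Load 1 — uniform load w=13 kN/m over full span:
  y_1 = -wx²(L-x)²/(24EI) = -13·2²·(4-2)²/(24·50000) = -13/75000 m
Load 2 — applied couple M₀=-15 kN·m at a=3 m (b=L-a=1):
  y_2 = (R_Ax³/6 - M_Ax²/2)/EI  [x≤a] with R_A=-135/32, M_A=-75/16 = ((-135/32)·2³/6 - (-75/16)·2²/2)/50000 = 3/40000 m
Load 3 — applied couple M₀=-7 kN·m at a=12/5 m (b=L-a=8/5):
  y_3 = (R_Ax³/6 - M_Ax²/2)/EI  [x≤a] with R_A=-63/25, M_A=-56/25 = ((-63/25)·2³/6 - (-56/25)·2²/2)/50000 = 7/312500 m
Superposition: y = Σ y_i = -1139/15000000 m ≈ -0.000076 m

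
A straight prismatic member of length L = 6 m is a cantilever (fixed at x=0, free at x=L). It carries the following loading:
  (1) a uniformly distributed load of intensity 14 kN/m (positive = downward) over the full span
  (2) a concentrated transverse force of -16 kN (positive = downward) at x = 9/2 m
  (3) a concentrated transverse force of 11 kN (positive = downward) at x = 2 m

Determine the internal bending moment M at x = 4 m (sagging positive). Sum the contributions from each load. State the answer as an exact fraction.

Load 1 — uniform load w=14 kN/m over full span:
  M_1 = -w(L-x)²/2 = -14·(6-4)²/2 = -28 kN·m
Load 2 — point force P=-16 kN at a=9/2 m (b=L-a=3/2):
  M_2 = -P(a-x)  [x≤a] = -(-16)·((9/2)-4) = 8 kN·m
Load 3 — point force P=11 kN at a=2 m (b=L-a=4):
  M_3 = 0  [x>a] = 0 kN·m
Superposition: M = Σ M_i = -20 kN·m ≈ -20.000000 kN·m

M(4) = -20 kN·m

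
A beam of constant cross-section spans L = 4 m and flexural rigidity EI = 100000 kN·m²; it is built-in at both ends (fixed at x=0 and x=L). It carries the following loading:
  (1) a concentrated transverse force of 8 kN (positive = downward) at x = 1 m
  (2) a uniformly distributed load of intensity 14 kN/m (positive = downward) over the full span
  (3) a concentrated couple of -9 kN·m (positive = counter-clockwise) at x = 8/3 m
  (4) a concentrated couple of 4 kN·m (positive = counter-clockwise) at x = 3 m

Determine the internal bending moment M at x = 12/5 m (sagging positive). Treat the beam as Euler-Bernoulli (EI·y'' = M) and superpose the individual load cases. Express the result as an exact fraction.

Load 1 — point force P=8 kN at a=1 m (b=L-a=3):
  M_1 = Pa²(a+3b)(L-x)/L³ - Pa²b/L²  [x>a] = 8·1²·(1+3·3)·(4-(12/5))/4³ - 8·1²·3/4² = 1/2 kN·m
Load 2 — uniform load w=14 kN/m over full span:
  M_2 = wLx/2 - wL²/12 - wx²/2 = 14·4·(12/5)/2 - 14·4²/12 - 14·(12/5)²/2 = 616/75 kN·m
Load 3 — applied couple M₀=-9 kN·m at a=8/3 m (b=L-a=4/3):
  M_3 = R_Ax - M_A  [x≤a] with R_A=-3, M_A=-3 = (-3)·(12/5) - (-3) = -21/5 kN·m
Load 4 — applied couple M₀=4 kN·m at a=3 m (b=L-a=1):
  M_4 = R_Ax - M_A  [x≤a] with R_A=9/8, M_A=5/4 = (9/8)·(12/5) - (5/4) = 29/20 kN·m
Superposition: M = Σ M_i = 1789/300 kN·m ≈ 5.963333 kN·m

M(12/5) = 1789/300 kN·m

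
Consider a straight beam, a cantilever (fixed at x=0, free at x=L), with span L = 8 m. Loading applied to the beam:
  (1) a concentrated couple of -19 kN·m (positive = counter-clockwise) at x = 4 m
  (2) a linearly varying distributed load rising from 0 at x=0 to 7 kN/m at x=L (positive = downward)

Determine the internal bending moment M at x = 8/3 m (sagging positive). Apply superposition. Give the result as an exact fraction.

M(8/3) = -7811/81 kN·m

Load 1 — applied couple M₀=-19 kN·m at a=4 m (b=L-a=4):
  M_1 = M₀  [x≤a] = (-19) = -19 kN·m
Load 2 — triangular load w₀=7 kN/m (0→w₀ over full span):
  M_2 = w₀Lx/2 - w₀L²/3 - w₀x³/(6L) = 7·8·(8/3)/2 - 7·8²/3 - 7·(8/3)³/(6·8) = -6272/81 kN·m
Superposition: M = Σ M_i = -7811/81 kN·m ≈ -96.432099 kN·m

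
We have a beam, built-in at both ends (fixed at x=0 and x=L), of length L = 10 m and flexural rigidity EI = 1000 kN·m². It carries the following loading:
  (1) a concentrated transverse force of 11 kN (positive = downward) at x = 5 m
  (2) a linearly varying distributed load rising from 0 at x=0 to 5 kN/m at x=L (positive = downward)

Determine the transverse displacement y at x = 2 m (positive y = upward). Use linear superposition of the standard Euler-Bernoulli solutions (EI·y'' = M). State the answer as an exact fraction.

y(2) = -1309/30000 m

Load 1 — point force P=11 kN at a=5 m (b=L-a=5):
  y_1 = -Pb²x²(3aL-(3a+b)x)/(6L³EI)  [x≤a] = -11·5²·2²·(3·5·10-(3·5+5)·2)/(6·10³·1000) = -121/6000 m
Load 2 — triangular load w₀=5 kN/m (0→w₀ over full span):
  y_2 = -w₀x²(L-x)²(x+2L)/(120LEI) = -5·2²·(10-2)²·(2+2·10)/(120·10·1000) = -44/1875 m
Superposition: y = Σ y_i = -1309/30000 m ≈ -0.043633 m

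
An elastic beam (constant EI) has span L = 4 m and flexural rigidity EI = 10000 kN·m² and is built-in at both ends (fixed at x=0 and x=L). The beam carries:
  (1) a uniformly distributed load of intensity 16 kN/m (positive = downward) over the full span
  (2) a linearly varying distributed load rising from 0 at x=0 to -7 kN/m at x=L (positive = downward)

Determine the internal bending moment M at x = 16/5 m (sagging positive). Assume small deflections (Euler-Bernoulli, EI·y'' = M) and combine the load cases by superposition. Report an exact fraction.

M(16/5) = -376/375 kN·m

Load 1 — uniform load w=16 kN/m over full span:
  M_1 = wLx/2 - wL²/12 - wx²/2 = 16·4·(16/5)/2 - 16·4²/12 - 16·(16/5)²/2 = -64/75 kN·m
Load 2 — triangular load w₀=-7 kN/m (0→w₀ over full span):
  M_2 = 3w₀Lx/20 - w₀L²/30 - w₀x³/(6L) = 3·(-7)·4·(16/5)/20 - (-7)·4²/30 - (-7)·(16/5)³/(6·4) = -56/375 kN·m
Superposition: M = Σ M_i = -376/375 kN·m ≈ -1.002667 kN·m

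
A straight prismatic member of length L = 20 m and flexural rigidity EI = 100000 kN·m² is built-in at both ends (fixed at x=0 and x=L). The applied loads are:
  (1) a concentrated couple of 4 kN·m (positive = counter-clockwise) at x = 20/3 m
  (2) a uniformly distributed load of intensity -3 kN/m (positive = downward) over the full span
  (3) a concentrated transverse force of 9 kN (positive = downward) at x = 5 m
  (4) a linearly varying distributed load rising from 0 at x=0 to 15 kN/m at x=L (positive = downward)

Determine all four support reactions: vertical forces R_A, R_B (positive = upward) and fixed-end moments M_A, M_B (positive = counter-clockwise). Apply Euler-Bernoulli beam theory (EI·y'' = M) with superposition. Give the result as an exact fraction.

Load 1 — applied couple M₀=4 kN·m at a=20/3 m (b=L-a=40/3):
  R_A = 6M₀ab/L³ = 6·4·(20/3)·(40/3)/20³ = 4/15 kN
  M_A = M₀b(2a-b)/L² = 4·(40/3)·(2·(20/3)-(40/3))/20² = 0 kN·m
  R_B = -6M₀ab/L³ = -6·4·(20/3)·(40/3)/20³ = -4/15 kN
  M_B = M₀a(2b-a)/L² = 4·(20/3)·(2·(40/3)-(20/3))/20² = 4/3 kN·m
Load 2 — uniform load w=-3 kN/m over full span:
  R_A = wL/2 = (-3)·20/2 = -30 kN
  M_A = wL²/12 = (-3)·20²/12 = -100 kN·m
  R_B = wL/2 = (-3)·20/2 = -30 kN
  M_B = -wL²/12 = -(-3)·20²/12 = 100 kN·m
Load 3 — point force P=9 kN at a=5 m (b=L-a=15):
  R_A = Pb²(3a+b)/L³ = 9·15²·(3·5+15)/20³ = 243/32 kN
  M_A = Pab²/L² = 9·5·15²/20² = 405/16 kN·m
  R_B = Pa²(a+3b)/L³ = 9·5²·(5+3·15)/20³ = 45/32 kN
  M_B = -Pa²b/L² = -9·5²·15/20² = -135/16 kN·m
Load 4 — triangular load w₀=15 kN/m (0→w₀ over full span):
  R_A = 3w₀L/20 = 3·15·20/20 = 45 kN
  M_A = w₀L²/30 = 15·20²/30 = 200 kN·m
  R_B = 7w₀L/20 = 7·15·20/20 = 105 kN
  M_B = -w₀L²/20 = -15·20²/20 = -300 kN·m
Superposition: R_A = 10973/480 kN, M_A = 2005/16 kN·m, R_B = 36547/480 kN, M_B = -9941/48 kN·m

R_A = 10973/480 kN, M_A = 2005/16 kN·m, R_B = 36547/480 kN, M_B = -9941/48 kN·m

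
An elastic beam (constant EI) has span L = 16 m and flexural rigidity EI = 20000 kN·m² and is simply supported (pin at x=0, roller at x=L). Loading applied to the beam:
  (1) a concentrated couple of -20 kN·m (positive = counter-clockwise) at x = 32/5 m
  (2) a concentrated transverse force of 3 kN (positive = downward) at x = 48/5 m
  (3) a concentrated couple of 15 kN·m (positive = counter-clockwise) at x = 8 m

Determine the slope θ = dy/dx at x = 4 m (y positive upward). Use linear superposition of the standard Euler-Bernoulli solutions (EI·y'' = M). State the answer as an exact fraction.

θ(4) = -37631/15000000 rad

Load 1 — applied couple M₀=-20 kN·m at a=32/5 m (b=L-a=48/5):
  θ_1 = (M₀x²/(2L)+C₁)/EI  [x≤a] with C₁=M₀(3b²-L²)/(6L)=-64/15 = ((-20)·4²/(2·16)+(-64/15))/20000 = -107/150000 rad
Load 2 — point force P=3 kN at a=48/5 m (b=L-a=32/5):
  θ_2 = -Pb(L²-b²-3x²)/(6LEI)  [x≤a] = -3·(32/5)·(16²-(32/5)²-3·4²)/(6·16·20000) = -261/156250 rad
Load 3 — applied couple M₀=15 kN·m at a=8 m (b=L-a=8):
  θ_3 = (M₀x²/(2L)+C₁)/EI  [x≤a] with C₁=M₀(3b²-L²)/(6L)=-10 = (15·4²/(2·16)+(-10))/20000 = -1/8000 rad
Superposition: θ = Σ θ_i = -37631/15000000 rad ≈ -0.002509 rad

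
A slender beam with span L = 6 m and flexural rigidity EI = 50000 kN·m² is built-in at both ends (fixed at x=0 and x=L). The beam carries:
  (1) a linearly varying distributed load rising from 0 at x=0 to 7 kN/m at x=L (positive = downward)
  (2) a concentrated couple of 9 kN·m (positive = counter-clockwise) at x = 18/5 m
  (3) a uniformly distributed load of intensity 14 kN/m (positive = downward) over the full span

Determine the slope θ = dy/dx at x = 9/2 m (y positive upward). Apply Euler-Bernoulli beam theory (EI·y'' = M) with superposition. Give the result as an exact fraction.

θ(9/2) = 195129/320000000 rad

Load 1 — triangular load w₀=7 kN/m (0→w₀ over full span):
  θ_1 = -w₀(2x(L-x)(L-2x)(x+2L)+x²(L-x)²)/(120LEI) = -7·(2·(9/2)·(6-(9/2))·(6-2·(9/2))·((9/2)+2·6)+(9/2)²·(6-(9/2))²)/(120·6·50000) = 7749/64000000 rad
Load 2 — applied couple M₀=9 kN·m at a=18/5 m (b=L-a=12/5):
  θ_2 = (R_Ax²/2 - M_Ax - M₀(x-a))/EI  [x>a] with R_A=54/25, M_A=72/25 = ((54/25)·(9/2)²/2 - (72/25)·(9/2) - 9·((9/2)-(18/5)))/50000 = 81/5000000 rad
Load 3 — uniform load w=14 kN/m over full span:
  θ_3 = -wx(L-x)(L-2x)/(12EI) = -14·(9/2)·(6-(9/2))·(6-2·(9/2))/(12·50000) = 189/400000 rad
Superposition: θ = Σ θ_i = 195129/320000000 rad ≈ 0.000610 rad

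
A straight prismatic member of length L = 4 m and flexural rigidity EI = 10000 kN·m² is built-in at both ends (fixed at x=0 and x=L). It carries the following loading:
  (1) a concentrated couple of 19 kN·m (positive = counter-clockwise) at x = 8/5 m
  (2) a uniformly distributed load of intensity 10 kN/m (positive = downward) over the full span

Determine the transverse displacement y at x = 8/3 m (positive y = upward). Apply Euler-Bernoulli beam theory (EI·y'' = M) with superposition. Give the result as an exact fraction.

Load 1 — applied couple M₀=19 kN·m at a=8/5 m (b=L-a=12/5):
  y_1 = (R_Ax³/6 - M_Ax²/2 - M₀(x-a)²/2)/EI  [x>a] with R_A=171/25, M_A=57/25 = ((171/25)·(8/3)³/6 - (57/25)·(8/3)²/2 - 19·((8/3)-(8/5))²/2)/10000 = 38/140625 m
Load 2 — uniform load w=10 kN/m over full span:
  y_2 = -wx²(L-x)²/(24EI) = -10·(8/3)²·(4-(8/3))²/(24·10000) = -16/30375 m
Superposition: y = Σ y_i = -974/3796875 m ≈ -0.000257 m

y(8/3) = -974/3796875 m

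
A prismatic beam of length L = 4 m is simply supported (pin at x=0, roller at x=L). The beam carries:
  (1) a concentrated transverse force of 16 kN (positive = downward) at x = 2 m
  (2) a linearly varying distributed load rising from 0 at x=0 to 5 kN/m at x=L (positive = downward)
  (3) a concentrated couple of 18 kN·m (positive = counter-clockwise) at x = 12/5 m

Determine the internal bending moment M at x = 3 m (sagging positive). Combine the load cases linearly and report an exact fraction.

Load 1 — point force P=16 kN at a=2 m (b=L-a=2):
  M_1 = Pa(L-x)/L  [x>a] = 16·2·(4-3)/4 = 8 kN·m
Load 2 — triangular load w₀=5 kN/m (0→w₀ over full span):
  M_2 = w₀Lx/6 - w₀x³/(6L) = 5·4·3/6 - 5·3³/(6·4) = 35/8 kN·m
Load 3 — applied couple M₀=18 kN·m at a=12/5 m (b=L-a=8/5):
  M_3 = M₀x/L - M₀  [x>a] = 18·3/4 - 18 = -9/2 kN·m
Superposition: M = Σ M_i = 63/8 kN·m ≈ 7.875000 kN·m

M(3) = 63/8 kN·m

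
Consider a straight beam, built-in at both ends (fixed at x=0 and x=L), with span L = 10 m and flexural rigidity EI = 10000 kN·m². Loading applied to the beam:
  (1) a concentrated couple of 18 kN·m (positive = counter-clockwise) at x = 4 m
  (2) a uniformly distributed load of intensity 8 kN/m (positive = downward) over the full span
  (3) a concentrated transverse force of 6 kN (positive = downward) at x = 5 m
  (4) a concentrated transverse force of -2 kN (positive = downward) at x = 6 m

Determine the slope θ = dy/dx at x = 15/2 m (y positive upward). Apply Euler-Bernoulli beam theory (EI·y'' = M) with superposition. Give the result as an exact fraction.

Load 1 — applied couple M₀=18 kN·m at a=4 m (b=L-a=6):
  θ_1 = (R_Ax²/2 - M_Ax - M₀(x-a))/EI  [x>a] with R_A=324/125, M_A=54/25 = ((324/125)·(15/2)²/2 - (54/25)·(15/2) - 18·((15/2)-4))/10000 = -63/100000 rad
Load 2 — uniform load w=8 kN/m over full span:
  θ_2 = -wx(L-x)(L-2x)/(12EI) = -8·(15/2)·(10-(15/2))·(10-2·(15/2))/(12·10000) = 1/160 rad
Load 3 — point force P=6 kN at a=5 m (b=L-a=5):
  θ_3 = Pa²(L-x)(2bL-(3b+a)(L-x))/(2L³EI)  [x>a] = 6·5²·(10-(15/2))·(2·5·10-(3·5+5)·(10-(15/2)))/(2·10³·10000) = 3/3200 rad
Load 4 — point force P=-2 kN at a=6 m (b=L-a=4):
  θ_4 = Pa²(L-x)(2bL-(3b+a)(L-x))/(2L³EI)  [x>a] = (-2)·6²·(10-(15/2))·(2·4·10-(3·4+6)·(10-(15/2)))/(2·10³·10000) = -63/200000 rad
Superposition: θ = Σ θ_i = 2497/400000 rad ≈ 0.006242 rad

θ(15/2) = 2497/400000 rad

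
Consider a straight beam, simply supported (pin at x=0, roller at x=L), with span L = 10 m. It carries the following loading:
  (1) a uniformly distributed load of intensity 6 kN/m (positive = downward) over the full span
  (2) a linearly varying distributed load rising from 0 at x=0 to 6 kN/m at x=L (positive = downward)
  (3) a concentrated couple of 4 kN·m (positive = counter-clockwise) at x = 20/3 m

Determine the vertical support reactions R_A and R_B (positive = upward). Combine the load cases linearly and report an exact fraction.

Load 1 — uniform load w=6 kN/m over full span:
  R_A = wL/2 = 6·10/2 = 30 kN
  R_B = wL/2 = 6·10/2 = 30 kN
Load 2 — triangular load w₀=6 kN/m (0→w₀ over full span):
  R_A = w₀L/6 = 6·10/6 = 10 kN
  R_B = w₀L/3 = 6·10/3 = 20 kN
Load 3 — applied couple M₀=4 kN·m at a=20/3 m (b=L-a=10/3):
  R_A = M₀/L = 4/10 = 2/5 kN
  R_B = -M₀/L = -4/10 = -2/5 kN
Superposition: R_A = 202/5 kN, R_B = 248/5 kN

R_A = 202/5 kN, R_B = 248/5 kN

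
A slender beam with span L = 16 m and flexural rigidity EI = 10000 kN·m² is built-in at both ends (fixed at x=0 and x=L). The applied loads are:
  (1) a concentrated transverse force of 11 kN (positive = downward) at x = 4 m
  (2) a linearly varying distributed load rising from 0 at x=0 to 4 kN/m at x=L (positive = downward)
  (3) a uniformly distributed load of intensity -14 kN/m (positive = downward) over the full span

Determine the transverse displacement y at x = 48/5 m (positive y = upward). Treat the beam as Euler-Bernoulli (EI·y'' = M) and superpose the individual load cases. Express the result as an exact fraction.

y(48/5) = 5217736/29296875 m

Load 1 — point force P=11 kN at a=4 m (b=L-a=12):
  y_1 = -Pa²(L-x)²(3bL-(3b+a)(L-x))/(6L³EI)  [x>a] = -11·4²·(16-(48/5))²·(3·12·16-(3·12+4)·(16-(48/5)))/(6·16³·10000) = -88/9375 m
Load 2 — triangular load w₀=4 kN/m (0→w₀ over full span):
  y_2 = -w₀x²(L-x)²(x+2L)/(120LEI) = -4·(48/5)²·(16-(48/5))²·((48/5)+2·16)/(120·16·10000) = -319488/9765625 m
Load 3 — uniform load w=-14 kN/m over full span:
  y_3 = -wx²(L-x)²/(24EI) = -(-14)·(48/5)²·(16-(48/5))²/(24·10000) = 86016/390625 m
Superposition: y = Σ y_i = 5217736/29296875 m ≈ 0.178099 m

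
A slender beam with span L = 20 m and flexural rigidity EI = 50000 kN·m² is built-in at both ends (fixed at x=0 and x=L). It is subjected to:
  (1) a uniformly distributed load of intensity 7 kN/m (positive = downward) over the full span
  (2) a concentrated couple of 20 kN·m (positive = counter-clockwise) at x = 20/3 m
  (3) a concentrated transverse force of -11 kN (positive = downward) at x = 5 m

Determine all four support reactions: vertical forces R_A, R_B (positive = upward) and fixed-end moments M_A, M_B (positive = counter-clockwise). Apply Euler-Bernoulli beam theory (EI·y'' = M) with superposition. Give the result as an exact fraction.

Load 1 — uniform load w=7 kN/m over full span:
  R_A = wL/2 = 7·20/2 = 70 kN
  M_A = wL²/12 = 7·20²/12 = 700/3 kN·m
  R_B = wL/2 = 7·20/2 = 70 kN
  M_B = -wL²/12 = -7·20²/12 = -700/3 kN·m
Load 2 — applied couple M₀=20 kN·m at a=20/3 m (b=L-a=40/3):
  R_A = 6M₀ab/L³ = 6·20·(20/3)·(40/3)/20³ = 4/3 kN
  M_A = M₀b(2a-b)/L² = 20·(40/3)·(2·(20/3)-(40/3))/20² = 0 kN·m
  R_B = -6M₀ab/L³ = -6·20·(20/3)·(40/3)/20³ = -4/3 kN
  M_B = M₀a(2b-a)/L² = 20·(20/3)·(2·(40/3)-(20/3))/20² = 20/3 kN·m
Load 3 — point force P=-11 kN at a=5 m (b=L-a=15):
  R_A = Pb²(3a+b)/L³ = (-11)·15²·(3·5+15)/20³ = -297/32 kN
  M_A = Pab²/L² = (-11)·5·15²/20² = -495/16 kN·m
  R_B = Pa²(a+3b)/L³ = (-11)·5²·(5+3·15)/20³ = -55/32 kN
  M_B = -Pa²b/L² = -(-11)·5²·15/20² = 165/16 kN·m
Superposition: R_A = 5957/96 kN, M_A = 9715/48 kN·m, R_B = 6427/96 kN, M_B = -10385/48 kN·m

R_A = 5957/96 kN, M_A = 9715/48 kN·m, R_B = 6427/96 kN, M_B = -10385/48 kN·m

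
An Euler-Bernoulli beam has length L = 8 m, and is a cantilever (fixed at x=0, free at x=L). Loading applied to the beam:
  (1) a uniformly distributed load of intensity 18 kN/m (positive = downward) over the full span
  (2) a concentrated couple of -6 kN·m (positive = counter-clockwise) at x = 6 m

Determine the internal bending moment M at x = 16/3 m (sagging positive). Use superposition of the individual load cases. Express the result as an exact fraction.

M(16/3) = -70 kN·m

Load 1 — uniform load w=18 kN/m over full span:
  M_1 = -w(L-x)²/2 = -18·(8-(16/3))²/2 = -64 kN·m
Load 2 — applied couple M₀=-6 kN·m at a=6 m (b=L-a=2):
  M_2 = M₀  [x≤a] = (-6) = -6 kN·m
Superposition: M = Σ M_i = -70 kN·m ≈ -70.000000 kN·m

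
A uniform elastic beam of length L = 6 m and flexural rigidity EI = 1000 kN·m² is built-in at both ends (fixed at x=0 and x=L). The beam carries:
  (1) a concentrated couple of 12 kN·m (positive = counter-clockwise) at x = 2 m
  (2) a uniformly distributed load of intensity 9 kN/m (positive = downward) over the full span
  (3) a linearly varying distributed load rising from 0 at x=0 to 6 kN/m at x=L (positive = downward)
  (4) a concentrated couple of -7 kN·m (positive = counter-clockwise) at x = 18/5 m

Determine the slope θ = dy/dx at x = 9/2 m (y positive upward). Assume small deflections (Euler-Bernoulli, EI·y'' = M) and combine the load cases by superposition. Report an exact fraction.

Load 1 — applied couple M₀=12 kN·m at a=2 m (b=L-a=4):
  θ_1 = (R_Ax²/2 - M_Ax - M₀(x-a))/EI  [x>a] with R_A=8/3, M_A=0 = ((8/3)·(9/2)²/2 - 0·(9/2) - 12·((9/2)-2))/1000 = -3/1000 rad
Load 2 — uniform load w=9 kN/m over full span:
  θ_2 = -wx(L-x)(L-2x)/(12EI) = -9·(9/2)·(6-(9/2))·(6-2·(9/2))/(12·1000) = 243/16000 rad
Load 3 — triangular load w₀=6 kN/m (0→w₀ over full span):
  θ_3 = -w₀(2x(L-x)(L-2x)(x+2L)+x²(L-x)²)/(120LEI) = -6·(2·(9/2)·(6-(9/2))·(6-2·(9/2))·((9/2)+2·6)+(9/2)²·(6-(9/2))²)/(120·6·1000) = 3321/640000 rad
Load 4 — applied couple M₀=-7 kN·m at a=18/5 m (b=L-a=12/5):
  θ_4 = (R_Ax²/2 - M_Ax - M₀(x-a))/EI  [x>a] with R_A=-42/25, M_A=-56/25 = ((-42/25)·(9/2)²/2 - (-56/25)·(9/2) - (-7)·((9/2)-(18/5)))/1000 = -63/100000 rad
Superposition: θ = Σ θ_i = 53589/3200000 rad ≈ 0.016747 rad

θ(9/2) = 53589/3200000 rad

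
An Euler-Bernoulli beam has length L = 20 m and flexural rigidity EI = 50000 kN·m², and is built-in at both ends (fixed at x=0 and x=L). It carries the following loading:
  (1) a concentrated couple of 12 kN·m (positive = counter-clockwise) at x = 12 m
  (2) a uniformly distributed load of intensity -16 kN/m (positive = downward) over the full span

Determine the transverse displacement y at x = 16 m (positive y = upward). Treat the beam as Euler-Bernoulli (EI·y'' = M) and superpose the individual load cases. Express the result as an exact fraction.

Load 1 — applied couple M₀=12 kN·m at a=12 m (b=L-a=8):
  y_1 = (R_Ax³/6 - M_Ax²/2 - M₀(x-a)²/2)/EI  [x>a] with R_A=108/125, M_A=96/25 = ((108/125)·16³/6 - (96/25)·16²/2 - 12·(16-12)²/2)/50000 = 18/390625 m
Load 2 — uniform load w=-16 kN/m over full span:
  y_2 = -wx²(L-x)²/(24EI) = -(-16)·16²·(20-16)²/(24·50000) = 512/9375 m
Superposition: y = Σ y_i = 64054/1171875 m ≈ 0.054659 m

y(16) = 64054/1171875 m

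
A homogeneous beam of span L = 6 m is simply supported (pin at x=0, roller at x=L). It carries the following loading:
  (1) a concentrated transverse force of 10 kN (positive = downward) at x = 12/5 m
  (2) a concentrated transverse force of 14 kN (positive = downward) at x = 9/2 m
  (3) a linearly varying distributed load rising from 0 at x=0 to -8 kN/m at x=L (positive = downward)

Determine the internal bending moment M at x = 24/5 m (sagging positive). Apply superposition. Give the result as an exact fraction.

M(24/5) = 447/125 kN·m

Load 1 — point force P=10 kN at a=12/5 m (b=L-a=18/5):
  M_1 = Pa(L-x)/L  [x>a] = 10·(12/5)·(6-(24/5))/6 = 24/5 kN·m
Load 2 — point force P=14 kN at a=9/2 m (b=L-a=3/2):
  M_2 = Pa(L-x)/L  [x>a] = 14·(9/2)·(6-(24/5))/6 = 63/5 kN·m
Load 3 — triangular load w₀=-8 kN/m (0→w₀ over full span):
  M_3 = w₀Lx/6 - w₀x³/(6L) = (-8)·6·(24/5)/6 - (-8)·(24/5)³/(6·6) = -1728/125 kN·m
Superposition: M = Σ M_i = 447/125 kN·m ≈ 3.576000 kN·m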